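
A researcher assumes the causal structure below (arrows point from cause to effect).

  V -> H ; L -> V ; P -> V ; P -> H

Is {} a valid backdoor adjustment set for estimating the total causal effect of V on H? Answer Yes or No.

No

Backdoor paths from V to H (paths whose first edge points into V):
  P1: V <- P -> H
Condition 1 (no descendant of V in the set): holds — descendants of V are {H}; none are in {}.
Condition 2 (every backdoor path blocked by {}):
  P1: open — no interior node is in the conditioning set.
{} does not satisfy the backdoor criterion.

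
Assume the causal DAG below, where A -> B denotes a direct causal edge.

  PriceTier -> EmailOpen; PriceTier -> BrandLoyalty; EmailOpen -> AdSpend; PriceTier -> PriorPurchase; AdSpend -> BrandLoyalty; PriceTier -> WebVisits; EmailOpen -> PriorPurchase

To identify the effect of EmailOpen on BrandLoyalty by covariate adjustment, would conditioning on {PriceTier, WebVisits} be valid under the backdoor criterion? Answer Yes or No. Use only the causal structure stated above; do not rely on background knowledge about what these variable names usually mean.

Backdoor paths from EmailOpen to BrandLoyalty (paths whose first edge points into EmailOpen):
  P1: EmailOpen <- PriceTier -> BrandLoyalty
Condition 1 (no descendant of EmailOpen in the set): holds — descendants of EmailOpen are {AdSpend, BrandLoyalty, PriorPurchase}; none are in {PriceTier, WebVisits}.
Condition 2 (every backdoor path blocked by {PriceTier, WebVisits}):
  P1: blocked at fork node PriceTier ∈ conditioning set.
{PriceTier, WebVisits} satisfies the backdoor criterion.

Yes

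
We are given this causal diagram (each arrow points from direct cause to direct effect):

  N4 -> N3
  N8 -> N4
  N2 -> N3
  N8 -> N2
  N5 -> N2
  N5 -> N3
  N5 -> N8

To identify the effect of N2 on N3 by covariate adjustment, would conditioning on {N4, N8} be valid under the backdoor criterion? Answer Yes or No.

Backdoor paths from N2 to N3 (paths whose first edge points into N2):
  P1: N2 <- N5 -> N8 -> N4 -> N3
  P2: N2 <- N5 -> N3
  P3: N2 <- N8 <- N5 -> N3
  P4: N2 <- N8 -> N4 -> N3
Condition 1 (no descendant of N2 in the set): holds — descendants of N2 are {N3}; none are in {N4, N8}.
Condition 2 (every backdoor path blocked by {N4, N8}):
  P1: blocked at chain node N8 ∈ conditioning set.
  P2: open — no interior node is in the conditioning set.
  P3: blocked at chain node N8 ∈ conditioning set.
  P4: blocked at fork node N8 ∈ conditioning set.
{N4, N8} does not satisfy the backdoor criterion.

No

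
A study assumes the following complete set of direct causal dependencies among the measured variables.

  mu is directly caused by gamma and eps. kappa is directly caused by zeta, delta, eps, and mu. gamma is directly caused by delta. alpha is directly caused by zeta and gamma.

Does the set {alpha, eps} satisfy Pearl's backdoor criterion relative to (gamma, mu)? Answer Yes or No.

No

Backdoor paths from gamma to mu (paths whose first edge points into gamma):
  P1: gamma <- delta -> kappa <- eps -> mu
  P2: gamma <- delta -> kappa <- mu
Condition 1 (no descendant of gamma in the set): FAILS — alpha is a descendant of gamma.
Condition 2 (every backdoor path blocked by {alpha, eps}):
  P1: blocked at collider kappa (neither it nor any descendant is in the conditioning set).
  P2: blocked at collider kappa (neither it nor any descendant is in the conditioning set).
{alpha, eps} does not satisfy the backdoor criterion.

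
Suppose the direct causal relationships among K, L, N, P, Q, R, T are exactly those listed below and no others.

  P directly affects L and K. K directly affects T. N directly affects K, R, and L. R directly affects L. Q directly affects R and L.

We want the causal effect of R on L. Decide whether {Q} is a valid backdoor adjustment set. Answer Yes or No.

No

Backdoor paths from R to L (paths whose first edge points into R):
  P1: R <- Q -> L
  P2: R <- N -> K <- P -> L
  P3: R <- N -> L
Condition 1 (no descendant of R in the set): holds — descendants of R are {L}; none are in {Q}.
Condition 2 (every backdoor path blocked by {Q}):
  P1: blocked at fork node Q ∈ conditioning set.
  P2: blocked at collider K (neither it nor any descendant is in the conditioning set).
  P3: open — no interior node is in the conditioning set.
{Q} does not satisfy the backdoor criterion.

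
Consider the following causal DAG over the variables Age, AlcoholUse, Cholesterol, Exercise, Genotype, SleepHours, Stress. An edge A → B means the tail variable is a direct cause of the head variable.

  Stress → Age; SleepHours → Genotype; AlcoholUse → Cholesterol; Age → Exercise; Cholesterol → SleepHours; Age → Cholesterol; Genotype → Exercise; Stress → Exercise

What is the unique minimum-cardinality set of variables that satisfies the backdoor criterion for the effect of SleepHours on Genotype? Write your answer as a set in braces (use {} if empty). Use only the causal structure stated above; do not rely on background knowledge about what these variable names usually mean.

Variables eligible for adjustment (non-descendants of SleepHours, excluding SleepHours and Genotype): {Age, AlcoholUse, Cholesterol, Stress}.
Backdoor paths from SleepHours to Genotype:
  P1: SleepHours <- Cholesterol <- Age <- Stress -> Exercise <- Genotype
  P2: SleepHours <- Cholesterol <- Age -> Exercise <- Genotype
Each backdoor path contains an unconditioned collider, so every path is already blocked with the empty conditioning set:
  P1: blocked at collider Exercise (neither it nor any descendant is in the conditioning set).
  P2: blocked at collider Exercise (neither it nor any descendant is in the conditioning set).
The empty set is therefore the unique smallest valid set.

{}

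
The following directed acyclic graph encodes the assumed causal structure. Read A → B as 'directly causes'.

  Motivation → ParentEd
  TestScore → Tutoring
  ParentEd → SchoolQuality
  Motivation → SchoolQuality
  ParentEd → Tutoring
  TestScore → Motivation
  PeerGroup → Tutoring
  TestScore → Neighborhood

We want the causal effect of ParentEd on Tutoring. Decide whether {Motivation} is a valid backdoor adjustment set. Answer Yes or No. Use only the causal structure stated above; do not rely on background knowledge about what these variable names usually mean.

Yes

Backdoor paths from ParentEd to Tutoring (paths whose first edge points into ParentEd):
  P1: ParentEd <- Motivation <- TestScore -> Tutoring
Condition 1 (no descendant of ParentEd in the set): holds — descendants of ParentEd are {SchoolQuality, Tutoring}; none are in {Motivation}.
Condition 2 (every backdoor path blocked by {Motivation}):
  P1: blocked at chain node Motivation ∈ conditioning set.
{Motivation} satisfies the backdoor criterion.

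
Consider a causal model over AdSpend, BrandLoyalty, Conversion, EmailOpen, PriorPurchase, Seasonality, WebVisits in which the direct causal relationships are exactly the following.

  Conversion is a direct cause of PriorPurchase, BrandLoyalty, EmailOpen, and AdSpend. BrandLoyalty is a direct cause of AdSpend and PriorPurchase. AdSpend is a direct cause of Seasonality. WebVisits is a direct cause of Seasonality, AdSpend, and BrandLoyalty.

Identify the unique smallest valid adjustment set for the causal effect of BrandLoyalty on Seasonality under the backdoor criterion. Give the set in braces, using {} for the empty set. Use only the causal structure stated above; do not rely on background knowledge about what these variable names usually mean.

Variables eligible for adjustment (non-descendants of BrandLoyalty, excluding BrandLoyalty and Seasonality): {Conversion, EmailOpen, WebVisits}.
Backdoor paths from BrandLoyalty to Seasonality:
  P1: BrandLoyalty <- Conversion -> AdSpend <- WebVisits -> Seasonality
  P2: BrandLoyalty <- Conversion -> AdSpend -> Seasonality
  P3: BrandLoyalty <- WebVisits -> AdSpend -> Seasonality
  P4: BrandLoyalty <- WebVisits -> Seasonality
The empty set is not sufficient: P2 (BrandLoyalty <- Conversion -> AdSpend -> Seasonality) has no collider blocking it and no conditioned non-collider, so it is open.
Try {Conversion, WebVisits}:
  P1: blocked at fork node Conversion ∈ conditioning set.
  P2: blocked at fork node Conversion ∈ conditioning set.
  P3: blocked at fork node WebVisits ∈ conditioning set.
  P4: blocked at fork node WebVisits ∈ conditioning set.
{Conversion, WebVisits} contains no descendant of BrandLoyalty and blocks every backdoor path.
Every element of {Conversion, WebVisits} is needed (dropping Conversion leaves P2 open; dropping WebVisits leaves P3 open), so no proper subset is valid.
Among all size-2 subsets of the eligible variables, only {Conversion, WebVisits} blocks every backdoor path, so it is the unique smallest valid adjustment set.

{Conversion, WebVisits}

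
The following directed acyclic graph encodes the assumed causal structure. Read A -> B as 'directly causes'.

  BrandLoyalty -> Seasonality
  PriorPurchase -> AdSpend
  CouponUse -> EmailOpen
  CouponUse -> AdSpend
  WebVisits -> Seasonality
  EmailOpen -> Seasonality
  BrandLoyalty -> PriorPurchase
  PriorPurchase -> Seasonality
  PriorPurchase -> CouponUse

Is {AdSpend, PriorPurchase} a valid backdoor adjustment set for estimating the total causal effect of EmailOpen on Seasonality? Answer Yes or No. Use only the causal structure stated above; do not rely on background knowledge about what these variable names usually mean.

Backdoor paths from EmailOpen to Seasonality (paths whose first edge points into EmailOpen):
  P1: EmailOpen <- CouponUse <- PriorPurchase <- BrandLoyalty -> Seasonality
  P2: EmailOpen <- CouponUse <- PriorPurchase -> Seasonality
  P3: EmailOpen <- CouponUse -> AdSpend <- PriorPurchase <- BrandLoyalty -> Seasonality
  P4: EmailOpen <- CouponUse -> AdSpend <- PriorPurchase -> Seasonality
Condition 1 (no descendant of EmailOpen in the set): holds — descendants of EmailOpen are {Seasonality}; none are in {AdSpend, PriorPurchase}.
Condition 2 (every backdoor path blocked by {AdSpend, PriorPurchase}):
  P1: blocked at chain node PriorPurchase ∈ conditioning set.
  P2: blocked at fork node PriorPurchase ∈ conditioning set.
  P3: blocked at chain node PriorPurchase ∈ conditioning set.
  P4: blocked at fork node PriorPurchase ∈ conditioning set.
{AdSpend, PriorPurchase} satisfies the backdoor criterion.

Yes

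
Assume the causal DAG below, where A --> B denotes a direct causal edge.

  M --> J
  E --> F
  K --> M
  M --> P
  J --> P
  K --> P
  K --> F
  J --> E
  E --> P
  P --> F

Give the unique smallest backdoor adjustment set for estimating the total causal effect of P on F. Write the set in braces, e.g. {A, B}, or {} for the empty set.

{E, K}

Variables eligible for adjustment (non-descendants of P, excluding P and F): {E, J, K, M}.
Backdoor paths from P to F:
  P1: P <- K -> M -> J -> E -> F
  P2: P <- K -> F
  P3: P <- M <- K -> F
  P4: P <- M -> J -> E -> F
  P5: P <- J <- M <- K -> F
  P6: P <- J -> E -> F
  P7: P <- E <- J <- M <- K -> F
  P8: P <- E -> F
The empty set is not sufficient: P1 (P <- K -> M -> J -> E -> F) has no collider blocking it and no conditioned non-collider, so it is open.
Try {E, K}:
  P1: blocked at fork node K ∈ conditioning set.
  P2: blocked at fork node K ∈ conditioning set.
  P3: blocked at fork node K ∈ conditioning set.
  P4: blocked at chain node E ∈ conditioning set.
  P5: blocked at fork node K ∈ conditioning set.
  P6: blocked at chain node E ∈ conditioning set.
  P7: blocked at chain node E ∈ conditioning set.
  P8: blocked at fork node E ∈ conditioning set.
{E, K} contains no descendant of P and blocks every backdoor path.
Every element of {E, K} is needed (dropping E leaves P4 open; dropping K leaves P2 open), so no proper subset is valid.
Among all size-2 subsets of the eligible variables, only {E, K} blocks every backdoor path, so it is the unique smallest valid adjustment set.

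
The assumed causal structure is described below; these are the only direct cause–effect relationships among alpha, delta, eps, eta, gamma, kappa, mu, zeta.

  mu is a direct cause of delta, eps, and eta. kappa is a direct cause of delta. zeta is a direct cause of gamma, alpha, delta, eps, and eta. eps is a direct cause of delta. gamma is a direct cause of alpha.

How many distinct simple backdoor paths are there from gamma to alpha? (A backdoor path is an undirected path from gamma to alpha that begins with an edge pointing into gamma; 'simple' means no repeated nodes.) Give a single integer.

1

A backdoor path from gamma to alpha is any simple undirected path whose first edge points into gamma (i.e. leaves gamma via a parent).
Parents of gamma: {zeta}.
Enumerating:
  P1: gamma <- zeta -> alpha
That exhausts the simple backdoor paths. Count: 1.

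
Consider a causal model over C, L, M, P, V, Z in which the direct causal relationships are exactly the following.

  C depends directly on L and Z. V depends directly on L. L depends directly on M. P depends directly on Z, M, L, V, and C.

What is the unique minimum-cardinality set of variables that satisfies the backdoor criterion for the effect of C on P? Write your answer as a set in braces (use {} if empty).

{L, Z}

Variables eligible for adjustment (non-descendants of C, excluding C and P): {L, M, V, Z}.
Backdoor paths from C to P:
  P1: C <- Z -> P
  P2: C <- L <- M -> P
  P3: C <- L -> V -> P
  P4: C <- L -> P
The empty set is not sufficient: P1 (C <- Z -> P) has no collider blocking it and no conditioned non-collider, so it is open.
Try {L, Z}:
  P1: blocked at fork node Z ∈ conditioning set.
  P2: blocked at chain node L ∈ conditioning set.
  P3: blocked at fork node L ∈ conditioning set.
  P4: blocked at fork node L ∈ conditioning set.
{L, Z} contains no descendant of C and blocks every backdoor path.
Every element of {L, Z} is needed (dropping L leaves P2 open; dropping Z leaves P1 open), so no proper subset is valid.
Among all size-2 subsets of the eligible variables, only {L, Z} blocks every backdoor path, so it is the unique smallest valid adjustment set.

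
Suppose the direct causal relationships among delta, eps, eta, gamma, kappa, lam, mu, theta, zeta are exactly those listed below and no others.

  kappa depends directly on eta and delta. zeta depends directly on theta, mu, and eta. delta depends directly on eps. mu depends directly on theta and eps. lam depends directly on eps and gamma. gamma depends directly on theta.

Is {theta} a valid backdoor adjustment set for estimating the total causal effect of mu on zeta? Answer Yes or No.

Backdoor paths from mu to zeta (paths whose first edge points into mu):
  P1: mu <- theta -> gamma -> lam <- eps -> delta -> kappa <- eta -> zeta
  P2: mu <- theta -> zeta
  P3: mu <- eps -> delta -> kappa <- eta -> zeta
  P4: mu <- eps -> lam <- gamma <- theta -> zeta
Condition 1 (no descendant of mu in the set): holds — descendants of mu are {zeta}; none are in {theta}.
Condition 2 (every backdoor path blocked by {theta}):
  P1: blocked at fork node theta ∈ conditioning set.
  P2: blocked at fork node theta ∈ conditioning set.
  P3: blocked at collider kappa (neither it nor any descendant is in the conditioning set).
  P4: blocked at collider lam (neither it nor any descendant is in the conditioning set).
{theta} satisfies the backdoor criterion.

Yes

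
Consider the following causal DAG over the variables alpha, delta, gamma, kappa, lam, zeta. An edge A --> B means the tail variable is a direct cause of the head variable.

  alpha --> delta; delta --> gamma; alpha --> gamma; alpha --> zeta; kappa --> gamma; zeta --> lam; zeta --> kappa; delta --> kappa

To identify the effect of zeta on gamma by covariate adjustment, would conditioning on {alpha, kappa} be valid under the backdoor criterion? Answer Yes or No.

Backdoor paths from zeta to gamma (paths whose first edge points into zeta):
  P1: zeta <- alpha -> delta -> kappa -> gamma
  P2: zeta <- alpha -> delta -> gamma
  P3: zeta <- alpha -> gamma
Condition 1 (no descendant of zeta in the set): FAILS — kappa is a descendant of zeta.
Condition 2 (every backdoor path blocked by {alpha, kappa}):
  P1: blocked at fork node alpha ∈ conditioning set.
  P2: blocked at fork node alpha ∈ conditioning set.
  P3: blocked at fork node alpha ∈ conditioning set.
{alpha, kappa} does not satisfy the backdoor criterion.

No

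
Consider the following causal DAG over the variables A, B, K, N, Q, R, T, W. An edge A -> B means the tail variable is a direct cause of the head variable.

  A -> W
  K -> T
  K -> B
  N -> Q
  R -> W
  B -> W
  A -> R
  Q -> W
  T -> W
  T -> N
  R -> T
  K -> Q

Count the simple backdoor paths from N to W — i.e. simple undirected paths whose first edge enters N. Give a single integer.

A backdoor path from N to W is any simple undirected path whose first edge points into N (i.e. leaves N via a parent).
Parents of N: {T}.
Enumerating:
  P1: N <- T <- K -> B -> W
  P2: N <- T <- K -> Q -> W
  P3: N <- T <- R <- A -> W
  P4: N <- T <- R -> W
  P5: N <- T -> W
That exhausts the simple backdoor paths. Count: 5.

5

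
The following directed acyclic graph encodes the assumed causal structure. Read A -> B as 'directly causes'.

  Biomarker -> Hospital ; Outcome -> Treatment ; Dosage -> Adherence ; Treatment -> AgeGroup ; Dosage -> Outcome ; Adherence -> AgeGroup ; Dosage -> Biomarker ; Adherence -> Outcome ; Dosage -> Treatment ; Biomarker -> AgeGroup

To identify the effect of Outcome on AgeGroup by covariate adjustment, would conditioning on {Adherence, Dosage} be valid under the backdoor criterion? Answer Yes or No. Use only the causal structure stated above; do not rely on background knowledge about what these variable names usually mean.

Yes

Backdoor paths from Outcome to AgeGroup (paths whose first edge points into Outcome):
  P1: Outcome <- Dosage -> Adherence -> AgeGroup
  P2: Outcome <- Dosage -> Biomarker -> AgeGroup
  P3: Outcome <- Dosage -> Treatment -> AgeGroup
  P4: Outcome <- Adherence <- Dosage -> Biomarker -> AgeGroup
  P5: Outcome <- Adherence <- Dosage -> Treatment -> AgeGroup
  P6: Outcome <- Adherence -> AgeGroup
Condition 1 (no descendant of Outcome in the set): holds — descendants of Outcome are {AgeGroup, Treatment}; none are in {Adherence, Dosage}.
Condition 2 (every backdoor path blocked by {Adherence, Dosage}):
  P1: blocked at fork node Dosage ∈ conditioning set.
  P2: blocked at fork node Dosage ∈ conditioning set.
  P3: blocked at fork node Dosage ∈ conditioning set.
  P4: blocked at chain node Adherence ∈ conditioning set.
  P5: blocked at chain node Adherence ∈ conditioning set.
  P6: blocked at fork node Adherence ∈ conditioning set.
{Adherence, Dosage} satisfies the backdoor criterion.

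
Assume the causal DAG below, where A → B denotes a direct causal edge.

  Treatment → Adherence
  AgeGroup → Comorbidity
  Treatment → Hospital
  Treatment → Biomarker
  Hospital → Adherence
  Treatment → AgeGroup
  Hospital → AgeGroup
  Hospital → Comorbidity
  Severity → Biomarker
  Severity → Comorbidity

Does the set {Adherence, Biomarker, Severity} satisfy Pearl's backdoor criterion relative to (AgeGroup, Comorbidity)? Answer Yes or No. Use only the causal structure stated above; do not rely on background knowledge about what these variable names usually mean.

No

Backdoor paths from AgeGroup to Comorbidity (paths whose first edge points into AgeGroup):
  P1: AgeGroup <- Treatment -> Hospital -> Comorbidity
  P2: AgeGroup <- Treatment -> Adherence <- Hospital -> Comorbidity
  P3: AgeGroup <- Treatment -> Biomarker <- Severity -> Comorbidity
  P4: AgeGroup <- Hospital <- Treatment -> Biomarker <- Severity -> Comorbidity
  P5: AgeGroup <- Hospital -> Adherence <- Treatment -> Biomarker <- Severity -> Comorbidity
  P6: AgeGroup <- Hospital -> Comorbidity
Condition 1 (no descendant of AgeGroup in the set): holds — descendants of AgeGroup are {Comorbidity}; none are in {Adherence, Biomarker, Severity}.
Condition 2 (every backdoor path blocked by {Adherence, Biomarker, Severity}):
  P1: open — no interior node is in the conditioning set.
  P2: open — collider(s) Adherence are conditioned on (or have a conditioned descendant) and no non-collider on the path is in the set.
  P3: blocked at fork node Severity ∈ conditioning set.
  P4: blocked at fork node Severity ∈ conditioning set.
  P5: blocked at fork node Severity ∈ conditioning set.
  P6: open — no interior node is in the conditioning set.
{Adherence, Biomarker, Severity} does not satisfy the backdoor criterion.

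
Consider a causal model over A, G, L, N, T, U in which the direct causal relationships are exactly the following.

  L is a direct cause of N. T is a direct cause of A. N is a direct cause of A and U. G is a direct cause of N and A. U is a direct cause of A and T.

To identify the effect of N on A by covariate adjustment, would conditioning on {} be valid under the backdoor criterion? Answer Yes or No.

No

Backdoor paths from N to A (paths whose first edge points into N):
  P1: N <- G -> A
Condition 1 (no descendant of N in the set): holds — descendants of N are {A, T, U}; none are in {}.
Condition 2 (every backdoor path blocked by {}):
  P1: open — no interior node is in the conditioning set.
{} does not satisfy the backdoor criterion.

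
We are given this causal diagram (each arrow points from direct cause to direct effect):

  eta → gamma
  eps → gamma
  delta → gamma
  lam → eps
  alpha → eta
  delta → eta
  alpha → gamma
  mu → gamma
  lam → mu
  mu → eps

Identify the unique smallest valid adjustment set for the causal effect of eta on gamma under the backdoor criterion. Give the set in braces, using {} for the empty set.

{alpha, delta}

Variables eligible for adjustment (non-descendants of eta, excluding eta and gamma): {alpha, delta, eps, lam, mu}.
Backdoor paths from eta to gamma:
  P1: eta <- alpha -> gamma
  P2: eta <- delta -> gamma
The empty set is not sufficient: P1 (eta <- alpha -> gamma) has no collider blocking it and no conditioned non-collider, so it is open.
Try {alpha, delta}:
  P1: blocked at fork node alpha ∈ conditioning set.
  P2: blocked at fork node delta ∈ conditioning set.
{alpha, delta} contains no descendant of eta and blocks every backdoor path.
Every element of {alpha, delta} is needed (dropping alpha leaves P1 open; dropping delta leaves P2 open), so no proper subset is valid.
Among all size-2 subsets of the eligible variables, only {alpha, delta} blocks every backdoor path, so it is the unique smallest valid adjustment set.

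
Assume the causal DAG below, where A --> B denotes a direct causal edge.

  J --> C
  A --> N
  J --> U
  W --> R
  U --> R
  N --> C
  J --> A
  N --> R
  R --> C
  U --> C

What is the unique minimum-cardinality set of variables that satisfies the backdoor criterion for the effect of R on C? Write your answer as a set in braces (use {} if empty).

Variables eligible for adjustment (non-descendants of R, excluding R and C): {A, J, N, U, W}.
Backdoor paths from R to C:
  P1: R <- N <- A <- J -> U -> C
  P2: R <- N <- A <- J -> C
  P3: R <- N -> C
  P4: R <- U <- J -> A -> N -> C
  P5: R <- U <- J -> C
  P6: R <- U -> C
The empty set is not sufficient: P1 (R <- N <- A <- J -> U -> C) has no collider blocking it and no conditioned non-collider, so it is open.
Try {N, U}:
  P1: blocked at chain node N ∈ conditioning set.
  P2: blocked at chain node N ∈ conditioning set.
  P3: blocked at fork node N ∈ conditioning set.
  P4: blocked at chain node U ∈ conditioning set.
  P5: blocked at chain node U ∈ conditioning set.
  P6: blocked at fork node U ∈ conditioning set.
{N, U} contains no descendant of R and blocks every backdoor path.
Every element of {N, U} is needed (dropping N leaves P2 open; dropping U leaves P5 open), so no proper subset is valid.
Among all size-2 subsets of the eligible variables, only {N, U} blocks every backdoor path, so it is the unique smallest valid adjustment set.

{N, U}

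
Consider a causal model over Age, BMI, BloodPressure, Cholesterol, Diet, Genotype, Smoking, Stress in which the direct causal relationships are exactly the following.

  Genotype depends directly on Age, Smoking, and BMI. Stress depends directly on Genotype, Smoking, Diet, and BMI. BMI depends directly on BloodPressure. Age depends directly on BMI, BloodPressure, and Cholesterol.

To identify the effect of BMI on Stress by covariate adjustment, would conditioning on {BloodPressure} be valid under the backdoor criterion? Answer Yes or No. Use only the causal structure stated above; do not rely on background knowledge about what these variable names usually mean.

Backdoor paths from BMI to Stress (paths whose first edge points into BMI):
  P1: BMI <- BloodPressure -> Age -> Genotype <- Smoking -> Stress
  P2: BMI <- BloodPressure -> Age -> Genotype -> Stress
Condition 1 (no descendant of BMI in the set): holds — descendants of BMI are {Age, Genotype, Stress}; none are in {BloodPressure}.
Condition 2 (every backdoor path blocked by {BloodPressure}):
  P1: blocked at fork node BloodPressure ∈ conditioning set.
  P2: blocked at fork node BloodPressure ∈ conditioning set.
{BloodPressure} satisfies the backdoor criterion.

Yes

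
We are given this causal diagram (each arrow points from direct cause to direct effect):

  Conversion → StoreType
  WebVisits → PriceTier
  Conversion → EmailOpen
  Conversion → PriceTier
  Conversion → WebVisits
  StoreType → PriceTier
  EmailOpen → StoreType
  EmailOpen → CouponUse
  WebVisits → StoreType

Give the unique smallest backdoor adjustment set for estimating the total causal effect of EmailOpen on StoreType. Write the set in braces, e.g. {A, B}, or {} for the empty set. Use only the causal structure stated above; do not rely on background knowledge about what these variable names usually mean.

{Conversion}

Variables eligible for adjustment (non-descendants of EmailOpen, excluding EmailOpen and StoreType): {Conversion, WebVisits}.
Backdoor paths from EmailOpen to StoreType:
  P1: EmailOpen <- Conversion -> WebVisits -> StoreType
  P2: EmailOpen <- Conversion -> WebVisits -> PriceTier <- StoreType
  P3: EmailOpen <- Conversion -> StoreType
  P4: EmailOpen <- Conversion -> PriceTier <- WebVisits -> StoreType
  P5: EmailOpen <- Conversion -> PriceTier <- StoreType
The empty set is not sufficient: P1 (EmailOpen <- Conversion -> WebVisits -> StoreType) has no collider blocking it and no conditioned non-collider, so it is open.
Try {Conversion}:
  P1: blocked at fork node Conversion ∈ conditioning set.
  P2: blocked at fork node Conversion ∈ conditioning set.
  P3: blocked at fork node Conversion ∈ conditioning set.
  P4: blocked at fork node Conversion ∈ conditioning set.
  P5: blocked at fork node Conversion ∈ conditioning set.
{Conversion} contains no descendant of EmailOpen and blocks every backdoor path.
No other singleton works — e.g. {WebVisits} leaves P3 open — so {Conversion} is the unique smallest valid adjustment set.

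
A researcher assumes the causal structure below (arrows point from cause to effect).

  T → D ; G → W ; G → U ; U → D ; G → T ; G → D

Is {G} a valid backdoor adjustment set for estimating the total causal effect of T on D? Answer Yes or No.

Yes

Backdoor paths from T to D (paths whose first edge points into T):
  P1: T <- G -> U -> D
  P2: T <- G -> D
Condition 1 (no descendant of T in the set): holds — descendants of T are {D}; none are in {G}.
Condition 2 (every backdoor path blocked by {G}):
  P1: blocked at fork node G ∈ conditioning set.
  P2: blocked at fork node G ∈ conditioning set.
{G} satisfies the backdoor criterion.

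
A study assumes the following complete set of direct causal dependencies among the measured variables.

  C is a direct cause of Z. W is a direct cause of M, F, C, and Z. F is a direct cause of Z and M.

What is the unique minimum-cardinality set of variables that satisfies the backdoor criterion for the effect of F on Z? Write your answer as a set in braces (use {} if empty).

{W}

Variables eligible for adjustment (non-descendants of F, excluding F and Z): {C, W}.
Backdoor paths from F to Z:
  P1: F <- W -> C -> Z
  P2: F <- W -> Z
The empty set is not sufficient: P1 (F <- W -> C -> Z) has no collider blocking it and no conditioned non-collider, so it is open.
Try {W}:
  P1: blocked at fork node W ∈ conditioning set.
  P2: blocked at fork node W ∈ conditioning set.
{W} contains no descendant of F and blocks every backdoor path.
No other singleton works — e.g. {C} leaves P2 open — so {W} is the unique smallest valid adjustment set.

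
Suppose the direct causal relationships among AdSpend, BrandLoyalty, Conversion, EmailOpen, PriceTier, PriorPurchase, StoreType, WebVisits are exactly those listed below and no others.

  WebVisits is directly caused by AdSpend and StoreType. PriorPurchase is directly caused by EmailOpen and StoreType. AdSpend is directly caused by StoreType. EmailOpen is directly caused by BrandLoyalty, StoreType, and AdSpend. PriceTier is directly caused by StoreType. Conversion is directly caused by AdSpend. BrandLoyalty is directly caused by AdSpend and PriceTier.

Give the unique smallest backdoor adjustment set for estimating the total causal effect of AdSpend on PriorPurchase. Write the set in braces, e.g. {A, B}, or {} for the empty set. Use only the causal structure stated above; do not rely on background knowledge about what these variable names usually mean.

{StoreType}

Variables eligible for adjustment (non-descendants of AdSpend, excluding AdSpend and PriorPurchase): {PriceTier, StoreType}.
Backdoor paths from AdSpend to PriorPurchase:
  P1: AdSpend <- StoreType -> PriceTier -> BrandLoyalty -> EmailOpen -> PriorPurchase
  P2: AdSpend <- StoreType -> EmailOpen -> PriorPurchase
  P3: AdSpend <- StoreType -> PriorPurchase
The empty set is not sufficient: P1 (AdSpend <- StoreType -> PriceTier -> BrandLoyalty -> EmailOpen -> PriorPurchase) has no collider blocking it and no conditioned non-collider, so it is open.
Try {StoreType}:
  P1: blocked at fork node StoreType ∈ conditioning set.
  P2: blocked at fork node StoreType ∈ conditioning set.
  P3: blocked at fork node StoreType ∈ conditioning set.
{StoreType} contains no descendant of AdSpend and blocks every backdoor path.
No other singleton works — e.g. {PriceTier} leaves P2 open — so {StoreType} is the unique smallest valid adjustment set.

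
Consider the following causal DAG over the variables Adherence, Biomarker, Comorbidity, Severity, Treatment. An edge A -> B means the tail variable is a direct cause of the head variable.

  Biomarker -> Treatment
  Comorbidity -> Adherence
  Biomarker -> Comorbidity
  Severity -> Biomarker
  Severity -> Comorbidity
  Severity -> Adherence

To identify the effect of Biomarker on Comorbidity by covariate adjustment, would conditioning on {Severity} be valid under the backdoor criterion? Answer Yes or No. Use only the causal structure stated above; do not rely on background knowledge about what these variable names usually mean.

Yes

Backdoor paths from Biomarker to Comorbidity (paths whose first edge points into Biomarker):
  P1: Biomarker <- Severity -> Comorbidity
  P2: Biomarker <- Severity -> Adherence <- Comorbidity
Condition 1 (no descendant of Biomarker in the set): holds — descendants of Biomarker are {Adherence, Comorbidity, Treatment}; none are in {Severity}.
Condition 2 (every backdoor path blocked by {Severity}):
  P1: blocked at fork node Severity ∈ conditioning set.
  P2: blocked at fork node Severity ∈ conditioning set.
{Severity} satisfies the backdoor criterion.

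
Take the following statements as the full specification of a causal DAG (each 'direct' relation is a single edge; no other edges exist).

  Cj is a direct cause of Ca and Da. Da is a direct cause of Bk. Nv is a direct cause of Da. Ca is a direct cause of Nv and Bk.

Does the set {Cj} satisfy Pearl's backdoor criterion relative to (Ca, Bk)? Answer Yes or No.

Yes

Backdoor paths from Ca to Bk (paths whose first edge points into Ca):
  P1: Ca <- Cj -> Da -> Bk
Condition 1 (no descendant of Ca in the set): holds — descendants of Ca are {Bk, Da, Nv}; none are in {Cj}.
Condition 2 (every backdoor path blocked by {Cj}):
  P1: blocked at fork node Cj ∈ conditioning set.
{Cj} satisfies the backdoor criterion.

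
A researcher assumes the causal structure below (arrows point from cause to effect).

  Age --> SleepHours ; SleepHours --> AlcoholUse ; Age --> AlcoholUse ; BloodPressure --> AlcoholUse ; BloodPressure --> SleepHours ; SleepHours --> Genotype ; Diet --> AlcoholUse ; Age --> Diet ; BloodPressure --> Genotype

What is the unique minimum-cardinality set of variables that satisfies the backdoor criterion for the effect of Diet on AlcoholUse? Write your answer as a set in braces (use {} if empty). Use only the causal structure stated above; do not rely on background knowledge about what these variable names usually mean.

Variables eligible for adjustment (non-descendants of Diet, excluding Diet and AlcoholUse): {Age, BloodPressure, Genotype, SleepHours}.
Backdoor paths from Diet to AlcoholUse:
  P1: Diet <- Age -> SleepHours <- BloodPressure -> AlcoholUse
  P2: Diet <- Age -> SleepHours -> Genotype <- BloodPressure -> AlcoholUse
  P3: Diet <- Age -> SleepHours -> AlcoholUse
  P4: Diet <- Age -> AlcoholUse
The empty set is not sufficient: P3 (Diet <- Age -> SleepHours -> AlcoholUse) has no collider blocking it and no conditioned non-collider, so it is open.
Try {Age}:
  P1: blocked at fork node Age ∈ conditioning set.
  P2: blocked at fork node Age ∈ conditioning set.
  P3: blocked at fork node Age ∈ conditioning set.
  P4: blocked at fork node Age ∈ conditioning set.
{Age} contains no descendant of Diet and blocks every backdoor path.
No other singleton works — e.g. {BloodPressure} leaves P3 open — so {Age} is the unique smallest valid adjustment set.

{Age}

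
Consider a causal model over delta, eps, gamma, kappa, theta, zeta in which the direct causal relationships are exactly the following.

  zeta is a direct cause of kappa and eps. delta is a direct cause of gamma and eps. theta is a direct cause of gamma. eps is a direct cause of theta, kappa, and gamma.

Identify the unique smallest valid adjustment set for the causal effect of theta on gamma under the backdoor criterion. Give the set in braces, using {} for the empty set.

Variables eligible for adjustment (non-descendants of theta, excluding theta and gamma): {delta, eps, kappa, zeta}.
Backdoor paths from theta to gamma:
  P1: theta <- eps <- delta -> gamma
  P2: theta <- eps -> gamma
The empty set is not sufficient: P1 (theta <- eps <- delta -> gamma) has no collider blocking it and no conditioned non-collider, so it is open.
Try {eps}:
  P1: blocked at chain node eps ∈ conditioning set.
  P2: blocked at fork node eps ∈ conditioning set.
{eps} contains no descendant of theta and blocks every backdoor path.
No other singleton works — e.g. {delta} leaves P2 open — so {eps} is the unique smallest valid adjustment set.

{eps}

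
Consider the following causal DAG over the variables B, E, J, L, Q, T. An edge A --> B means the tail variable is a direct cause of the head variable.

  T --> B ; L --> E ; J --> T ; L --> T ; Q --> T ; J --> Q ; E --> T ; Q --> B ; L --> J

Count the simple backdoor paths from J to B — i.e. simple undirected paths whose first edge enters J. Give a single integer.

A backdoor path from J to B is any simple undirected path whose first edge points into J (i.e. leaves J via a parent).
Parents of J: {L}.
Enumerating:
  P1: J <- L -> E -> T <- Q -> B
  P2: J <- L -> E -> T -> B
  P3: J <- L -> T <- Q -> B
  P4: J <- L -> T -> B
That exhausts the simple backdoor paths. Count: 4.

4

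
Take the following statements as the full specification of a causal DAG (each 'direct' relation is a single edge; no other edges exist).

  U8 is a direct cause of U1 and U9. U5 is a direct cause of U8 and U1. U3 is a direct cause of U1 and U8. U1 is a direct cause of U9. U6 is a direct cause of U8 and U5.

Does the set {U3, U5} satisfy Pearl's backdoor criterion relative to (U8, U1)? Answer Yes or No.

Yes

Backdoor paths from U8 to U1 (paths whose first edge points into U8):
  P1: U8 <- U3 -> U1
  P2: U8 <- U6 -> U5 -> U1
  P3: U8 <- U5 -> U1
Condition 1 (no descendant of U8 in the set): holds — descendants of U8 are {U1, U9}; none are in {U3, U5}.
Condition 2 (every backdoor path blocked by {U3, U5}):
  P1: blocked at fork node U3 ∈ conditioning set.
  P2: blocked at chain node U5 ∈ conditioning set.
  P3: blocked at fork node U5 ∈ conditioning set.
{U3, U5} satisfies the backdoor criterion.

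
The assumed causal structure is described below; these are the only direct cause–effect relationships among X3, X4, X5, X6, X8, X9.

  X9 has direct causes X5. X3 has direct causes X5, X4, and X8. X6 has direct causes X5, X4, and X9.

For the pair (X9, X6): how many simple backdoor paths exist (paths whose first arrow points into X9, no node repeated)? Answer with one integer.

2

A backdoor path from X9 to X6 is any simple undirected path whose first edge points into X9 (i.e. leaves X9 via a parent).
Parents of X9: {X5}.
Enumerating:
  P1: X9 <- X5 -> X3 <- X4 -> X6
  P2: X9 <- X5 -> X6
That exhausts the simple backdoor paths. Count: 2.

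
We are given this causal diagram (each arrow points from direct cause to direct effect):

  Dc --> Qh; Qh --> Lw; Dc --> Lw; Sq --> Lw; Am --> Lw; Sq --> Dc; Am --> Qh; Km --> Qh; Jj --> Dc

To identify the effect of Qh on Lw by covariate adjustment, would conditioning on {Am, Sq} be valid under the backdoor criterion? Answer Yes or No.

No

Backdoor paths from Qh to Lw (paths whose first edge points into Qh):
  P1: Qh <- Dc <- Sq -> Lw
  P2: Qh <- Dc -> Lw
  P3: Qh <- Am -> Lw
Condition 1 (no descendant of Qh in the set): holds — descendants of Qh are {Lw}; none are in {Am, Sq}.
Condition 2 (every backdoor path blocked by {Am, Sq}):
  P1: blocked at fork node Sq ∈ conditioning set.
  P2: open — no interior node is in the conditioning set.
  P3: blocked at fork node Am ∈ conditioning set.
{Am, Sq} does not satisfy the backdoor criterion.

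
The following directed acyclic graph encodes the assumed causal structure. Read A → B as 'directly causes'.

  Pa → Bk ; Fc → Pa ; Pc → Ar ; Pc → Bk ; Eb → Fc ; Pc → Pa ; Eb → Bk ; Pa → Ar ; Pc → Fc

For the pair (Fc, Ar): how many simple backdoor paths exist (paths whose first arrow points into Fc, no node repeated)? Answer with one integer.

A backdoor path from Fc to Ar is any simple undirected path whose first edge points into Fc (i.e. leaves Fc via a parent).
Parents of Fc: {Eb, Pc}.
Enumerating:
  P1: Fc <- Eb -> Bk <- Pc -> Pa -> Ar
  P2: Fc <- Eb -> Bk <- Pc -> Ar
  P3: Fc <- Eb -> Bk <- Pa <- Pc -> Ar
  P4: Fc <- Eb -> Bk <- Pa -> Ar
  P5: Fc <- Pc -> Pa -> Ar
  P6: Fc <- Pc -> Bk <- Pa -> Ar
  P7: Fc <- Pc -> Ar
That exhausts the simple backdoor paths. Count: 7.

7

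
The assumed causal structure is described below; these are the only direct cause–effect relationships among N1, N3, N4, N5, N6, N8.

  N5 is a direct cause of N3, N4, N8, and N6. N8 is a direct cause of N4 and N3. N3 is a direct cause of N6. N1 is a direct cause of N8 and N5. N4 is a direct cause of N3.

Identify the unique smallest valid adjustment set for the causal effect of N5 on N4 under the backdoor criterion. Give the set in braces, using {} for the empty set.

Variables eligible for adjustment (non-descendants of N5, excluding N5 and N4): {N1}.
Backdoor paths from N5 to N4:
  P1: N5 <- N1 -> N8 -> N4
  P2: N5 <- N1 -> N8 -> N3 <- N4
The empty set is not sufficient: P1 (N5 <- N1 -> N8 -> N4) has no collider blocking it and no conditioned non-collider, so it is open.
Try {N1}:
  P1: blocked at fork node N1 ∈ conditioning set.
  P2: blocked at fork node N1 ∈ conditioning set.
{N1} contains no descendant of N5 and blocks every backdoor path.
{N1} is the unique smallest valid adjustment set.

{N1}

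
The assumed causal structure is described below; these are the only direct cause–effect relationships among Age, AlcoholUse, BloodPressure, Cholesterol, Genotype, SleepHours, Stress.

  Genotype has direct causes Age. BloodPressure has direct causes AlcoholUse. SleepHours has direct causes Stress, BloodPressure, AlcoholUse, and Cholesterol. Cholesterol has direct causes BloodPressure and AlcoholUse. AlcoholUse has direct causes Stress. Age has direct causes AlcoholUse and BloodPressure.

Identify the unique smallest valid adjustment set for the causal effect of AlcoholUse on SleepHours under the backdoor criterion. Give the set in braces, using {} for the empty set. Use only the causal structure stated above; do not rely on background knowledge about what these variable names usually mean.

{Stress}

Variables eligible for adjustment (non-descendants of AlcoholUse, excluding AlcoholUse and SleepHours): {Stress}.
Backdoor paths from AlcoholUse to SleepHours:
  P1: AlcoholUse <- Stress -> SleepHours
The empty set is not sufficient: P1 (AlcoholUse <- Stress -> SleepHours) has no collider blocking it and no conditioned non-collider, so it is open.
Try {Stress}:
  P1: blocked at fork node Stress ∈ conditioning set.
{Stress} contains no descendant of AlcoholUse and blocks every backdoor path.
{Stress} is the unique smallest valid adjustment set.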